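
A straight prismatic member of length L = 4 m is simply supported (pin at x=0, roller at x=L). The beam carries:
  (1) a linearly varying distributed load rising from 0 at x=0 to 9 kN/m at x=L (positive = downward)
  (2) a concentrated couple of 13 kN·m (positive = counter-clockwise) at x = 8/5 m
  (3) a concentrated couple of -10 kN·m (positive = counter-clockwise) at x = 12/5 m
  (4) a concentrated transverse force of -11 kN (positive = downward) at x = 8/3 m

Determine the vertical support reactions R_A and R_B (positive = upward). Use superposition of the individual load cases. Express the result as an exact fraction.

R_A = 37/12 kN, R_B = 47/12 kN

Load 1 — triangular load w₀=9 kN/m (0→w₀ over full span):
  R_A = w₀L/6 = 9·4/6 = 6 kN
  R_B = w₀L/3 = 9·4/3 = 12 kN
Load 2 — applied couple M₀=13 kN·m at a=8/5 m (b=L-a=12/5):
  R_A = M₀/L = 13/4 kN
  R_B = -M₀/L = -13/4 kN
Load 3 — applied couple M₀=-10 kN·m at a=12/5 m (b=L-a=8/5):
  R_A = M₀/L = (-10)/4 = -5/2 kN
  R_B = -M₀/L = -(-10)/4 = 5/2 kN
Load 4 — point force P=-11 kN at a=8/3 m (b=L-a=4/3):
  R_A = Pb/L = (-11)·(4/3)/4 = -11/3 kN
  R_B = Pa/L = (-11)·(8/3)/4 = -22/3 kN
Superposition: R_A = 37/12 kN, R_B = 47/12 kN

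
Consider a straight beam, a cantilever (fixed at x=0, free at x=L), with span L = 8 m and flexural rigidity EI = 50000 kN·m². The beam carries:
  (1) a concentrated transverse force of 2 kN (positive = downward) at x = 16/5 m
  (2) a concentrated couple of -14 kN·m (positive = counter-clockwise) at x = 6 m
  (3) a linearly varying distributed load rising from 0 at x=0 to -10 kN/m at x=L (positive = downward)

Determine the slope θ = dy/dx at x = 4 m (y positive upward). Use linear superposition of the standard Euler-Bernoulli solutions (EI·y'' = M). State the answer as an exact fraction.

θ(4) = 2252/234375 rad

Load 1 — point force P=2 kN at a=16/5 m (b=L-a=24/5):
  θ_1 = -Pa²/(2EI)  [x>a] = -2·(16/5)²/(2·50000) = -16/78125 rad
Load 2 — applied couple M₀=-14 kN·m at a=6 m (b=L-a=2):
  θ_2 = M₀x/EI  [x≤a] = (-14)·4/50000 = -7/6250 rad
Load 3 — triangular load w₀=-10 kN/m (0→w₀ over full span):
  θ_3 = (w₀Lx²/4-w₀L²x/3-w₀x⁴/(24L))/EI = ((-10)·8·4²/4-(-10)·8²·4/3-(-10)·4⁴/(24·8))/50000 = 41/3750 rad
Superposition: θ = Σ θ_i = 2252/234375 rad ≈ 0.009609 rad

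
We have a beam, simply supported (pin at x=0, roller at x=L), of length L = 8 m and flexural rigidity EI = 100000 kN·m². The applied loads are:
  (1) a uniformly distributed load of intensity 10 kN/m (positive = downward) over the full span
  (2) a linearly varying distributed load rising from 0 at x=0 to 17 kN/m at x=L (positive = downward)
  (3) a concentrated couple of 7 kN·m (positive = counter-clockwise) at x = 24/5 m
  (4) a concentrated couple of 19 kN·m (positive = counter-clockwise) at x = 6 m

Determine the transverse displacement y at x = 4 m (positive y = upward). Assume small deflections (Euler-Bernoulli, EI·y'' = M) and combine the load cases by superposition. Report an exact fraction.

Load 1 — uniform load w=10 kN/m over full span:
  y_1 = -wx(L³-2Lx²+x³)/(24EI) = -10·4·(8³-2·8·4²+4³)/(24·100000) = -2/375 m
Load 2 — triangular load w₀=17 kN/m (0→w₀ over full span):
  y_2 = -w₀x(7L⁴-10L²x²+3x⁴)/(360LEI) = -17·4·(7·8⁴-10·8²·4²+3·4⁴)/(360·8·100000) = -17/3750 m
Load 3 — applied couple M₀=7 kN·m at a=24/5 m (b=L-a=16/5):
  y_3 = (M₀x³/(6L)+C₁x)/EI  [x≤a] with C₁=M₀(3b²-L²)/(6L)=-364/75 = (7·4³/(6·8)+(-364/75)·4)/100000 = -63/625000 m
Load 4 — applied couple M₀=19 kN·m at a=6 m (b=L-a=2):
  y_4 = (M₀x³/(6L)+C₁x)/EI  [x≤a] with C₁=M₀(3b²-L²)/(6L)=-247/12 = (19·4³/(6·8)+(-247/12)·4)/100000 = -57/100000 m
Superposition: y = Σ y_i = -79031/7500000 m ≈ -0.010537 m

y(4) = -79031/7500000 m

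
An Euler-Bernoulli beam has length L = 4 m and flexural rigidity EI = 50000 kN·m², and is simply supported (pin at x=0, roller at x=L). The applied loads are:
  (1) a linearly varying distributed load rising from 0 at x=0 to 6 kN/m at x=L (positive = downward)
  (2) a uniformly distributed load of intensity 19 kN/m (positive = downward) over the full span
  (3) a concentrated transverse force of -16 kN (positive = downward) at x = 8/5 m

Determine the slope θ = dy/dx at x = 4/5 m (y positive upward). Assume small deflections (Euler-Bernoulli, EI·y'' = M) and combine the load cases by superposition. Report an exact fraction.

Load 1 — triangular load w₀=6 kN/m (0→w₀ over full span):
  θ_1 = -w₀(7L⁴-30L²x²+15x⁴)/(360LEI) = -6·(7·4⁴-30·4²·(4/5)²+15·(4/5)⁴)/(360·4·50000) = -728/5859375 rad
Load 2 — uniform load w=19 kN/m over full span:
  θ_2 = -w(L³-6Lx²+4x³)/(24EI) = -19·(4³-6·4·(4/5)²+4·(4/5)³)/(24·50000) = -627/781250 rad
Load 3 — point force P=-16 kN at a=8/5 m (b=L-a=12/5):
  θ_3 = -Pb(L²-b²-3x²)/(6LEI)  [x≤a] = -(-16)·(12/5)·(4²-(12/5)²-3·(4/5)²)/(6·4·50000) = 104/390625 rad
Superposition: θ = Σ θ_i = -7741/11718750 rad ≈ -0.000661 rad

θ(4/5) = -7741/11718750 rad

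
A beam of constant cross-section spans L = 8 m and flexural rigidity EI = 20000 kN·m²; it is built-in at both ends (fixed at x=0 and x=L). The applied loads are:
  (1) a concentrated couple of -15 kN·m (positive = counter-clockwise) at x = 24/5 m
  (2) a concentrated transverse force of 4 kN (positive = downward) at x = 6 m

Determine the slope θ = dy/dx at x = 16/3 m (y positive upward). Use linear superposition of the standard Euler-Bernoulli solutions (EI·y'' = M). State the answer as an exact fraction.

Load 1 — applied couple M₀=-15 kN·m at a=24/5 m (b=L-a=16/5):
  θ_1 = (R_Ax²/2 - M_Ax - M₀(x-a))/EI  [x>a] with R_A=-27/10, M_A=-24/5 = ((-27/10)·(16/3)²/2 - (-24/5)·(16/3) - (-15)·((16/3)-(24/5)))/20000 = -3/12500 rad
Load 2 — point force P=4 kN at a=6 m (b=L-a=2):
  θ_2 = -Pb²x(2aL-(3a+b)x)/(2L³EI)  [x≤a] = -4·2²·(16/3)·(2·6·8-(3·6+2)·(16/3))/(2·8³·20000) = 1/22500 rad
Superposition: θ = Σ θ_i = -11/56250 rad ≈ -0.000196 rad

θ(16/3) = -11/56250 rad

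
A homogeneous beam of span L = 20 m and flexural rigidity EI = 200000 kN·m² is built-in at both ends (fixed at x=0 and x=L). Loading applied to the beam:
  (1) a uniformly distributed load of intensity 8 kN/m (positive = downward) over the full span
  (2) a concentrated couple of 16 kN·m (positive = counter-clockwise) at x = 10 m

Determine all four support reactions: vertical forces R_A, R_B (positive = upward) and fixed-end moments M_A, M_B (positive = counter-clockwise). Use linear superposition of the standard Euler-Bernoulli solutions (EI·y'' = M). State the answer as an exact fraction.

R_A = 406/5 kN, M_A = 812/3 kN·m, R_B = 394/5 kN, M_B = -788/3 kN·m

Load 1 — uniform load w=8 kN/m over full span:
  R_A = wL/2 = 8·20/2 = 80 kN
  M_A = wL²/12 = 8·20²/12 = 800/3 kN·m
  R_B = wL/2 = 8·20/2 = 80 kN
  M_B = -wL²/12 = -8·20²/12 = -800/3 kN·m
Load 2 — applied couple M₀=16 kN·m at a=10 m (b=L-a=10):
  R_A = 6M₀ab/L³ = 6·16·10·10/20³ = 6/5 kN
  M_A = M₀b(2a-b)/L² = 16·10·(2·10-10)/20² = 4 kN·m
  R_B = -6M₀ab/L³ = -6·16·10·10/20³ = -6/5 kN
  M_B = M₀a(2b-a)/L² = 16·10·(2·10-10)/20² = 4 kN·m
Superposition: R_A = 406/5 kN, M_A = 812/3 kN·m, R_B = 394/5 kN, M_B = -788/3 kN·m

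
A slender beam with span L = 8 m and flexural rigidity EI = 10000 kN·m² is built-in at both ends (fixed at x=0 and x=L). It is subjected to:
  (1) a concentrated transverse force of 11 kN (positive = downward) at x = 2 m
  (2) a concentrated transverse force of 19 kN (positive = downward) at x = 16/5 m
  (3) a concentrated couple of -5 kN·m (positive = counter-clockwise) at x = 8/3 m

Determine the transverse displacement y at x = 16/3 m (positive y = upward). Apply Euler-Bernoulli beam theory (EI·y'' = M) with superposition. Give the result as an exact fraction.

y(16/3) = -328597/75937500 m

Load 1 — point force P=11 kN at a=2 m (b=L-a=6):
  y_1 = -Pa²(L-x)²(3bL-(3b+a)(L-x))/(6L³EI)  [x>a] = -11·2²·(8-(16/3))²·(3·6·8-(3·6+2)·(8-(16/3)))/(6·8³·10000) = -187/202500 m
Load 2 — point force P=19 kN at a=16/5 m (b=L-a=24/5):
  y_2 = -Pa²(L-x)²(3bL-(3b+a)(L-x))/(6L³EI)  [x>a] = -19·(16/5)²·(8-(16/3))²·(3·(24/5)·8-(3·(24/5)+(16/5))·(8-(16/3)))/(6·8³·10000) = -19456/6328125 m
Load 3 — applied couple M₀=-5 kN·m at a=8/3 m (b=L-a=16/3):
  y_3 = (R_Ax³/6 - M_Ax²/2 - M₀(x-a)²/2)/EI  [x>a] with R_A=-5/6, M_A=0 = ((-5/6)·(16/3)³/6 - 0·(16/3)²/2 - (-5)·((16/3)-(8/3))²/2)/10000 = -2/6075 m
Superposition: y = Σ y_i = -328597/75937500 m ≈ -0.004327 m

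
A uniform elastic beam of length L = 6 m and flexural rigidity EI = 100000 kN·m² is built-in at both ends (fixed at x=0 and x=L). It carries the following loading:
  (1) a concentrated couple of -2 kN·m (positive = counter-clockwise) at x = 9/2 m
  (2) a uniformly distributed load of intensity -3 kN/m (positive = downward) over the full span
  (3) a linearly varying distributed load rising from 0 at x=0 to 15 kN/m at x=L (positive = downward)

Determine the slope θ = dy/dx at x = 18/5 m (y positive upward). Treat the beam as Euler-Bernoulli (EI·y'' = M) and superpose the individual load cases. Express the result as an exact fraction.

θ(18/5) = 603/25000000 rad

Load 1 — applied couple M₀=-2 kN·m at a=9/2 m (b=L-a=3/2):
  θ_1 = (R_Ax²/2 - M_Ax)/EI  [x≤a] with R_A=-3/8, M_A=-5/8 = ((-3/8)·(18/5)²/2 - (-5/8)·(18/5))/100000 = -9/5000000 rad
Load 2 — uniform load w=-3 kN/m over full span:
  θ_2 = -wx(L-x)(L-2x)/(12EI) = -(-3)·(18/5)·(6-(18/5))·(6-2·(18/5))/(12·100000) = -81/3125000 rad
Load 3 — triangular load w₀=15 kN/m (0→w₀ over full span):
  θ_3 = -w₀(2x(L-x)(L-2x)(x+2L)+x²(L-x)²)/(120LEI) = -15·(2·(18/5)·(6-(18/5))·(6-2·(18/5))·((18/5)+2·6)+(18/5)²·(6-(18/5))²)/(120·6·100000) = 81/1562500 rad
Superposition: θ = Σ θ_i = 603/25000000 rad ≈ 0.000024 rad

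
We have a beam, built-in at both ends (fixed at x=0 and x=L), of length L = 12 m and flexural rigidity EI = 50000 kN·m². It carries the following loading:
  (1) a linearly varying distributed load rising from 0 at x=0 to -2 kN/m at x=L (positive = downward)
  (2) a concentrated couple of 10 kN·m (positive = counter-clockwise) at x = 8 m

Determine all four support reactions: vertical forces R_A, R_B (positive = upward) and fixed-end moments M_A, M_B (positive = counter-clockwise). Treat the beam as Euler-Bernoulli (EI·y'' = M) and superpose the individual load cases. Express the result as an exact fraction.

Load 1 — triangular load w₀=-2 kN/m (0→w₀ over full span):
  R_A = 3w₀L/20 = 3·(-2)·12/20 = -18/5 kN
  M_A = w₀L²/30 = (-2)·12²/30 = -48/5 kN·m
  R_B = 7w₀L/20 = 7·(-2)·12/20 = -42/5 kN
  M_B = -w₀L²/20 = -(-2)·12²/20 = 72/5 kN·m
Load 2 — applied couple M₀=10 kN·m at a=8 m (b=L-a=4):
  R_A = 6M₀ab/L³ = 6·10·8·4/12³ = 10/9 kN
  M_A = M₀b(2a-b)/L² = 10·4·(2·8-4)/12² = 10/3 kN·m
  R_B = -6M₀ab/L³ = -6·10·8·4/12³ = -10/9 kN
  M_B = M₀a(2b-a)/L² = 10·8·(2·4-8)/12² = 0 kN·m
Superposition: R_A = -112/45 kN, M_A = -94/15 kN·m, R_B = -428/45 kN, M_B = 72/5 kN·m

R_A = -112/45 kN, M_A = -94/15 kN·m, R_B = -428/45 kN, M_B = 72/5 kN·m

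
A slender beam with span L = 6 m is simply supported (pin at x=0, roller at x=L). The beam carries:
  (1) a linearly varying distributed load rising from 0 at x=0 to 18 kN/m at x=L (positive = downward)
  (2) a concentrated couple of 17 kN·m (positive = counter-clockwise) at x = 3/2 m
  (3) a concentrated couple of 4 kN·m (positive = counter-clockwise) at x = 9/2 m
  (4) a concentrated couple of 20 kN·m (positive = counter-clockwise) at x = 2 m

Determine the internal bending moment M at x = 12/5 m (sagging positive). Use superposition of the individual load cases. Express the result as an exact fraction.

Load 1 — triangular load w₀=18 kN/m (0→w₀ over full span):
  M_1 = w₀Lx/6 - w₀x³/(6L) = 18·6·(12/5)/6 - 18·(12/5)³/(6·6) = 4536/125 kN·m
Load 2 — applied couple M₀=17 kN·m at a=3/2 m (b=L-a=9/2):
  M_2 = M₀x/L - M₀  [x>a] = 17·(12/5)/6 - 17 = -51/5 kN·m
Load 3 — applied couple M₀=4 kN·m at a=9/2 m (b=L-a=3/2):
  M_3 = M₀x/L  [x≤a] = 4·(12/5)/6 = 8/5 kN·m
Load 4 — applied couple M₀=20 kN·m at a=2 m (b=L-a=4):
  M_4 = M₀x/L - M₀  [x>a] = 20·(12/5)/6 - 20 = -12 kN·m
Superposition: M = Σ M_i = 1961/125 kN·m ≈ 15.688000 kN·m

M(12/5) = 1961/125 kN·m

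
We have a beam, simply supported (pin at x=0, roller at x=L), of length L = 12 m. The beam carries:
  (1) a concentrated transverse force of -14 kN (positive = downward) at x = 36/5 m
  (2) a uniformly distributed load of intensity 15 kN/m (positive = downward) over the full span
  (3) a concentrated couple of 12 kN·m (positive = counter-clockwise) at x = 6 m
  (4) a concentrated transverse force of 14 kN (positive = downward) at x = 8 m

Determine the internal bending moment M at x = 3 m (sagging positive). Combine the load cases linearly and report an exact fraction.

M(3) = 2027/10 kN·m

Load 1 — point force P=-14 kN at a=36/5 m (b=L-a=24/5):
  M_1 = Pbx/L  [x≤a] = (-14)·(24/5)·3/12 = -84/5 kN·m
Load 2 — uniform load w=15 kN/m over full span:
  M_2 = wx(L-x)/2 = 15·3·(12-3)/2 = 405/2 kN·m
Load 3 — applied couple M₀=12 kN·m at a=6 m (b=L-a=6):
  M_3 = M₀x/L  [x≤a] = 12·3/12 = 3 kN·m
Load 4 — point force P=14 kN at a=8 m (b=L-a=4):
  M_4 = Pbx/L  [x≤a] = 14·4·3/12 = 14 kN·m
Superposition: M = Σ M_i = 2027/10 kN·m ≈ 202.700000 kN·m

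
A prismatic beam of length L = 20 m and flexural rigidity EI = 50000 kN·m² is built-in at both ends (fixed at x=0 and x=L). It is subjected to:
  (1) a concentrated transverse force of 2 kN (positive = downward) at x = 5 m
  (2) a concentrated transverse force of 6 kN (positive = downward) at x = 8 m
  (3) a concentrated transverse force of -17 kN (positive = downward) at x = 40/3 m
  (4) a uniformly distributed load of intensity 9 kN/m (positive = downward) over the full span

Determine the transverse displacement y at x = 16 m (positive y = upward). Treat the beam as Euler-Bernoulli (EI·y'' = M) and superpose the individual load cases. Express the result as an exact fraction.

y(16) = -13655149/506250000 m

Load 1 — point force P=2 kN at a=5 m (b=L-a=15):
  y_1 = -Pa²(L-x)²(3bL-(3b+a)(L-x))/(6L³EI)  [x>a] = -2·5²·(20-16)²·(3·15·20-(3·15+5)·(20-16))/(6·20³·50000) = -7/30000 m
Load 2 — point force P=6 kN at a=8 m (b=L-a=12):
  y_2 = -Pa²(L-x)²(3bL-(3b+a)(L-x))/(6L³EI)  [x>a] = -6·8²·(20-16)²·(3·12·20-(3·12+8)·(20-16))/(6·20³·50000) = -544/390625 m
Load 3 — point force P=-17 kN at a=40/3 m (b=L-a=20/3):
  y_3 = -Pa²(L-x)²(3bL-(3b+a)(L-x))/(6L³EI)  [x>a] = -(-17)·(40/3)²·(20-16)²·(3·(20/3)·20-(3·(20/3)+(40/3))·(20-16))/(6·20³·50000) = 272/50625 m
Load 4 — uniform load w=9 kN/m over full span:
  y_4 = -wx²(L-x)²/(24EI) = -9·16²·(20-16)²/(24·50000) = -96/3125 m
Superposition: y = Σ y_i = -13655149/506250000 m ≈ -0.026973 m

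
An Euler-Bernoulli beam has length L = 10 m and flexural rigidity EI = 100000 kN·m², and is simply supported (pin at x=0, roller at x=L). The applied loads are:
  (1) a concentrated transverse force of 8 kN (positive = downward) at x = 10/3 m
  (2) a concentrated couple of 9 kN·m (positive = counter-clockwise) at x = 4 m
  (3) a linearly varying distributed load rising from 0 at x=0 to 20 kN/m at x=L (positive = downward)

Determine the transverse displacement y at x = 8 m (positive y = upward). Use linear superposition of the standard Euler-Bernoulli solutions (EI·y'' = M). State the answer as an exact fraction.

Load 1 — point force P=8 kN at a=10/3 m (b=L-a=20/3):
  y_1 = -Pa(L-x)(2Lx-a²-x²)/(6LEI)  [x>a] = -8·(10/3)·(10-8)·(2·10·8-(10/3)²-8²)/(6·10·100000) = -191/253125 m
Load 2 — applied couple M₀=9 kN·m at a=4 m (b=L-a=6):
  y_2 = (M₀x³/(6L)-M₀(x-a)²/2+C₁x)/EI  [x>a] with C₁=M₀(3b²-L²)/(6L)=6/5 = (9·8³/(6·10)-9·(8-4)²/2+(6/5)·8)/100000 = 9/62500 m
Load 3 — triangular load w₀=20 kN/m (0→w₀ over full span):
  y_3 = -w₀x(7L⁴-10L²x²+3x⁴)/(360LEI) = -20·8·(7·10⁴-10·10²·8²+3·8⁴)/(360·10·100000) = -127/15625 m
Superposition: y = Σ y_i = -44239/5062500 m ≈ -0.008739 m

y(8) = -44239/5062500 m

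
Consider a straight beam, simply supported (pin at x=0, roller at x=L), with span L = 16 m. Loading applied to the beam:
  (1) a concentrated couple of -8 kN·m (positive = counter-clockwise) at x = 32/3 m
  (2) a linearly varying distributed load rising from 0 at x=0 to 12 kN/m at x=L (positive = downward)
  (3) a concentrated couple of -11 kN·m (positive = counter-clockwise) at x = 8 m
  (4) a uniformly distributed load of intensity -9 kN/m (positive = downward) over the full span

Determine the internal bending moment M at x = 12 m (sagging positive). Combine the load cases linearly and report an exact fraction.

M(12) = -173/4 kN·m

Load 1 — applied couple M₀=-8 kN·m at a=32/3 m (b=L-a=16/3):
  M_1 = M₀x/L - M₀  [x>a] = (-8)·12/16 - (-8) = 2 kN·m
Load 2 — triangular load w₀=12 kN/m (0→w₀ over full span):
  M_2 = w₀Lx/6 - w₀x³/(6L) = 12·16·12/6 - 12·12³/(6·16) = 168 kN·m
Load 3 — applied couple M₀=-11 kN·m at a=8 m (b=L-a=8):
  M_3 = M₀x/L - M₀  [x>a] = (-11)·12/16 - (-11) = 11/4 kN·m
Load 4 — uniform load w=-9 kN/m over full span:
  M_4 = wx(L-x)/2 = (-9)·12·(16-12)/2 = -216 kN·m
Superposition: M = Σ M_i = -173/4 kN·m ≈ -43.250000 kN·m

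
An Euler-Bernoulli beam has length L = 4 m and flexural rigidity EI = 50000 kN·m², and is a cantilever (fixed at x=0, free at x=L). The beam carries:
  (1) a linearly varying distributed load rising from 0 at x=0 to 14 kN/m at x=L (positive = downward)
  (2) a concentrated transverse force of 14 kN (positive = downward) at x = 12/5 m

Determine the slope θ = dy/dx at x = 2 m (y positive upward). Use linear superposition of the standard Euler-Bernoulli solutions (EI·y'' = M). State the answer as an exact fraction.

θ(2) = -2023/750000 rad

Load 1 — triangular load w₀=14 kN/m (0→w₀ over full span):
  θ_1 = (w₀Lx²/4-w₀L²x/3-w₀x⁴/(24L))/EI = (14·4·2²/4-14·4²·2/3-14·2⁴/(24·4))/50000 = -287/150000 rad
Load 2 — point force P=14 kN at a=12/5 m (b=L-a=8/5):
  θ_2 = -Px(2a-x)/(2EI)  [x≤a] = -14·2·(2·(12/5)-2)/(2·50000) = -49/62500 rad
Superposition: θ = Σ θ_i = -2023/750000 rad ≈ -0.002697 rad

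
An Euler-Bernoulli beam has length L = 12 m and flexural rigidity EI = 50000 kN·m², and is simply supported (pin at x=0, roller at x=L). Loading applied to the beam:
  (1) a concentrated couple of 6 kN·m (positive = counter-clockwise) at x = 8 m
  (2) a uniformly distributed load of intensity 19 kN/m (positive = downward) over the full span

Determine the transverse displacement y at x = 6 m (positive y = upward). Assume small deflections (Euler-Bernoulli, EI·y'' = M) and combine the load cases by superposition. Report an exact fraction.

y(6) = -129/1250 m

Load 1 — applied couple M₀=6 kN·m at a=8 m (b=L-a=4):
  y_1 = (M₀x³/(6L)+C₁x)/EI  [x≤a] with C₁=M₀(3b²-L²)/(6L)=-8 = (6·6³/(6·12)+(-8)·6)/50000 = -3/5000 m
Load 2 — uniform load w=19 kN/m over full span:
  y_2 = -wx(L³-2Lx²+x³)/(24EI) = -19·6·(12³-2·12·6²+6³)/(24·50000) = -513/5000 m
Superposition: y = Σ y_i = -129/1250 m ≈ -0.103200 m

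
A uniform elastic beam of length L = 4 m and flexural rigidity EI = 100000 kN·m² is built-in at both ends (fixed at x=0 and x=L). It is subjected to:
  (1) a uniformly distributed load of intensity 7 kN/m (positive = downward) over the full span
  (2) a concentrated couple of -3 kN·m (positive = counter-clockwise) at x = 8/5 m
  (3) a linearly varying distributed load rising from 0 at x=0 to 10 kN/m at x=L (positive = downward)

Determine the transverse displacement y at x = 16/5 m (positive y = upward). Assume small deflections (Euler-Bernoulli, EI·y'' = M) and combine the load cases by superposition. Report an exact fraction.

y(16/5) = -357/9765625 m

Load 1 — uniform load w=7 kN/m over full span:
  y_1 = -wx²(L-x)²/(24EI) = -7·(16/5)²·(4-(16/5))²/(24·100000) = -112/5859375 m
Load 2 — applied couple M₀=-3 kN·m at a=8/5 m (b=L-a=12/5):
  y_2 = (R_Ax³/6 - M_Ax²/2 - M₀(x-a)²/2)/EI  [x>a] with R_A=-27/25, M_A=-9/25 = ((-27/25)·(16/5)³/6 - (-9/25)·(16/5)²/2 - (-3)·((16/5)-(8/5))²/2)/100000 = -21/9765625 m
Load 3 — triangular load w₀=10 kN/m (0→w₀ over full span):
  y_3 = -w₀x²(L-x)²(x+2L)/(120LEI) = -10·(16/5)²·(4-(16/5))²·((16/5)+2·4)/(120·4·100000) = -448/29296875 m
Superposition: y = Σ y_i = -357/9765625 m ≈ -0.000037 m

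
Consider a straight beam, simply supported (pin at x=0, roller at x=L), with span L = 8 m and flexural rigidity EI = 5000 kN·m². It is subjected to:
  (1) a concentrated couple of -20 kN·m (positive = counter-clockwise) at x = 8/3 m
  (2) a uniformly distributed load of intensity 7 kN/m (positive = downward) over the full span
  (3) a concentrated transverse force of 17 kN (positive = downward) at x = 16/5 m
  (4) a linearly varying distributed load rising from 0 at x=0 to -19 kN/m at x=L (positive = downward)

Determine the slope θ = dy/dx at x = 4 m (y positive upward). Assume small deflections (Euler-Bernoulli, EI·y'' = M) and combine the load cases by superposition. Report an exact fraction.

Load 1 — applied couple M₀=-20 kN·m at a=8/3 m (b=L-a=16/3):
  θ_1 = (M₀x²/(2L)-M₀(x-a)+C₁)/EI  [x>a] with C₁=M₀(3b²-L²)/(6L)=-80/9 = ((-20)·4²/(2·8)-(-20)·(4-(8/3))+(-80/9))/5000 = -1/2250 rad
Load 2 — uniform load w=7 kN/m over full span:
  θ_2 = -w(L³-6Lx²+4x³)/(24EI) = -7·(8³-6·8·4²+4·4³)/(24·5000) = 0 rad
Load 3 — point force P=17 kN at a=16/5 m (b=L-a=24/5):
  θ_3 = -Pa(2L²-6Lx+3x²+a²)/(6LEI)  [x>a] = -17·(16/5)·(2·8²-6·8·4+3·4²+(16/5)²)/(6·8·5000) = 102/78125 rad
Load 4 — triangular load w₀=-19 kN/m (0→w₀ over full span):
  θ_4 = -w₀(7L⁴-30L²x²+15x⁴)/(360LEI) = -(-19)·(7·8⁴-30·8²·4²+15·4⁴)/(360·8·5000) = 133/56250 rad
Superposition: θ = Σ θ_i = 252/78125 rad ≈ 0.003226 rad

θ(4) = 252/78125 rad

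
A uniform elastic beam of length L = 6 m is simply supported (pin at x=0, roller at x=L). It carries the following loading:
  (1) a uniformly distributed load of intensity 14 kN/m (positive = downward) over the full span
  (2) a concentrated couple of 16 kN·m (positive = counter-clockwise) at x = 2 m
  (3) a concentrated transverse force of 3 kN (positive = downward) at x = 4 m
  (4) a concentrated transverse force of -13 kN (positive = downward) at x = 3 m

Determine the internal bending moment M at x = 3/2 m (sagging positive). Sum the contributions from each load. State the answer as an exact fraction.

M(3/2) = 43 kN·m

Load 1 — uniform load w=14 kN/m over full span:
  M_1 = wx(L-x)/2 = 14·(3/2)·(6-(3/2))/2 = 189/4 kN·m
Load 2 — applied couple M₀=16 kN·m at a=2 m (b=L-a=4):
  M_2 = M₀x/L  [x≤a] = 16·(3/2)/6 = 4 kN·m
Load 3 — point force P=3 kN at a=4 m (b=L-a=2):
  M_3 = Pbx/L  [x≤a] = 3·2·(3/2)/6 = 3/2 kN·m
Load 4 — point force P=-13 kN at a=3 m (b=L-a=3):
  M_4 = Pbx/L  [x≤a] = (-13)·3·(3/2)/6 = -39/4 kN·m
Superposition: M = Σ M_i = 43 kN·m ≈ 43.000000 kN·m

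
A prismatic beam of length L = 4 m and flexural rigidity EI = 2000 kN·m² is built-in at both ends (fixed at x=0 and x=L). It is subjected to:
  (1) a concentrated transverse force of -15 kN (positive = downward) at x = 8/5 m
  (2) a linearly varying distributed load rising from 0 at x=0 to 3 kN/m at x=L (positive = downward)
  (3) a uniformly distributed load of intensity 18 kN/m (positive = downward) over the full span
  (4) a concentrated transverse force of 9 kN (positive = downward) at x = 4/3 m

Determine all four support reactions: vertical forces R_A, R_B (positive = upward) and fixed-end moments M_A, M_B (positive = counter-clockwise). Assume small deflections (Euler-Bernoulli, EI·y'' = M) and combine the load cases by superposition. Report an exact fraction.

Load 1 — point force P=-15 kN at a=8/5 m (b=L-a=12/5):
  R_A = Pb²(3a+b)/L³ = (-15)·(12/5)²·(3·(8/5)+(12/5))/4³ = -243/25 kN
  M_A = Pab²/L² = (-15)·(8/5)·(12/5)²/4² = -216/25 kN·m
  R_B = Pa²(a+3b)/L³ = (-15)·(8/5)²·((8/5)+3·(12/5))/4³ = -132/25 kN
  M_B = -Pa²b/L² = -(-15)·(8/5)²·(12/5)/4² = 144/25 kN·m
Load 2 — triangular load w₀=3 kN/m (0→w₀ over full span):
  R_A = 3w₀L/20 = 3·3·4/20 = 9/5 kN
  M_A = w₀L²/30 = 3·4²/30 = 8/5 kN·m
  R_B = 7w₀L/20 = 7·3·4/20 = 21/5 kN
  M_B = -w₀L²/20 = -3·4²/20 = -12/5 kN·m
Load 3 — uniform load w=18 kN/m over full span:
  R_A = wL/2 = 18·4/2 = 36 kN
  M_A = wL²/12 = 18·4²/12 = 24 kN·m
  R_B = wL/2 = 18·4/2 = 36 kN
  M_B = -wL²/12 = -18·4²/12 = -24 kN·m
Load 4 — point force P=9 kN at a=4/3 m (b=L-a=8/3):
  R_A = Pb²(3a+b)/L³ = 9·(8/3)²·(3·(4/3)+(8/3))/4³ = 20/3 kN
  M_A = Pab²/L² = 9·(4/3)·(8/3)²/4² = 16/3 kN·m
  R_B = Pa²(a+3b)/L³ = 9·(4/3)²·((4/3)+3·(8/3))/4³ = 7/3 kN
  M_B = -Pa²b/L² = -9·(4/3)²·(8/3)/4² = -8/3 kN·m
Superposition: R_A = 2606/75 kN, M_A = 1672/75 kN·m, R_B = 2794/75 kN, M_B = -1748/75 kN·m

R_A = 2606/75 kN, M_A = 1672/75 kN·m, R_B = 2794/75 kN, M_B = -1748/75 kN·m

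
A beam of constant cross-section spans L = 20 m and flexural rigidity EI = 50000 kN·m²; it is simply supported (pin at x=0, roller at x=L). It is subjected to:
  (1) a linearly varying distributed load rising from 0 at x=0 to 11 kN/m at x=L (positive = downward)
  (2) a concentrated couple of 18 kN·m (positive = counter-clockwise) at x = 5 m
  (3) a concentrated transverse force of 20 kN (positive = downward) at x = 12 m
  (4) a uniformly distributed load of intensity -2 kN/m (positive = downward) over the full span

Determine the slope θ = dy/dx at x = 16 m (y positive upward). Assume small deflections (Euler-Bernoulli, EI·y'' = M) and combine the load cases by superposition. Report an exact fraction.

Load 1 — triangular load w₀=11 kN/m (0→w₀ over full span):
  θ_1 = -w₀(7L⁴-30L²x²+15x⁴)/(360LEI) = -11·(7·20⁴-30·20²·16²+15·16⁴)/(360·20·50000) = 8327/281250 rad
Load 2 — applied couple M₀=18 kN·m at a=5 m (b=L-a=15):
  θ_2 = (M₀x²/(2L)-M₀(x-a)+C₁)/EI  [x>a] with C₁=M₀(3b²-L²)/(6L)=165/4 = (18·16²/(2·20)-18·(16-5)+(165/4))/50000 = -831/1000000 rad
Load 3 — point force P=20 kN at a=12 m (b=L-a=8):
  θ_3 = -Pa(2L²-6Lx+3x²+a²)/(6LEI)  [x>a] = -20·12·(2·20²-6·20·16+3·16²+12²)/(6·20·50000) = 26/3125 rad
Load 4 — uniform load w=-2 kN/m over full span:
  θ_4 = -w(L³-6Lx²+4x³)/(24EI) = -(-2)·(20³-6·20·16²+4·16³)/(24·50000) = -33/3125 rad
Superposition: θ = Σ θ_i = 9553/360000 rad ≈ 0.026536 rad

θ(16) = 9553/360000 rad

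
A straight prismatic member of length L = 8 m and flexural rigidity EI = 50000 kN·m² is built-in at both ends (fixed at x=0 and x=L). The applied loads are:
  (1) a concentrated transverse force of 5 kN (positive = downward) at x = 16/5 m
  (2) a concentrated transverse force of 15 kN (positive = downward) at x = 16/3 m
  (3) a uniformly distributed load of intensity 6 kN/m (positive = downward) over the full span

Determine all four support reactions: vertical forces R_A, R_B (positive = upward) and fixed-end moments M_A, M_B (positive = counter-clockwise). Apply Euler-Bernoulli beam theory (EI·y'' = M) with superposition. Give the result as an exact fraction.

Load 1 — point force P=5 kN at a=16/5 m (b=L-a=24/5):
  R_A = Pb²(3a+b)/L³ = 5·(24/5)²·(3·(16/5)+(24/5))/8³ = 81/25 kN
  M_A = Pab²/L² = 5·(16/5)·(24/5)²/8² = 144/25 kN·m
  R_B = Pa²(a+3b)/L³ = 5·(16/5)²·((16/5)+3·(24/5))/8³ = 44/25 kN
  M_B = -Pa²b/L² = -5·(16/5)²·(24/5)/8² = -96/25 kN·m
Load 2 — point force P=15 kN at a=16/3 m (b=L-a=8/3):
  R_A = Pb²(3a+b)/L³ = 15·(8/3)²·(3·(16/3)+(8/3))/8³ = 35/9 kN
  M_A = Pab²/L² = 15·(16/3)·(8/3)²/8² = 80/9 kN·m
  R_B = Pa²(a+3b)/L³ = 15·(16/3)²·((16/3)+3·(8/3))/8³ = 100/9 kN
  M_B = -Pa²b/L² = -15·(16/3)²·(8/3)/8² = -160/9 kN·m
Load 3 — uniform load w=6 kN/m over full span:
  R_A = wL/2 = 6·8/2 = 24 kN
  M_A = wL²/12 = 6·8²/12 = 32 kN·m
  R_B = wL/2 = 6·8/2 = 24 kN
  M_B = -wL²/12 = -6·8²/12 = -32 kN·m
Superposition: R_A = 7004/225 kN, M_A = 10496/225 kN·m, R_B = 8296/225 kN, M_B = -12064/225 kN·m

R_A = 7004/225 kN, M_A = 10496/225 kN·m, R_B = 8296/225 kN, M_B = -12064/225 kN·m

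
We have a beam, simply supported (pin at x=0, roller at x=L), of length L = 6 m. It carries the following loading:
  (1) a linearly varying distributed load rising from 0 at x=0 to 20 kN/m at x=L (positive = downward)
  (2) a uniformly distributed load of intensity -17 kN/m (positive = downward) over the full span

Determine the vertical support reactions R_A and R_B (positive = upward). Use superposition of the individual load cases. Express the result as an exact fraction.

Load 1 — triangular load w₀=20 kN/m (0→w₀ over full span):
  R_A = w₀L/6 = 20·6/6 = 20 kN
  R_B = w₀L/3 = 20·6/3 = 40 kN
Load 2 — uniform load w=-17 kN/m over full span:
  R_A = wL/2 = (-17)·6/2 = -51 kN
  R_B = wL/2 = (-17)·6/2 = -51 kN
Superposition: R_A = -31 kN, R_B = -11 kN

R_A = -31 kN, R_B = -11 kN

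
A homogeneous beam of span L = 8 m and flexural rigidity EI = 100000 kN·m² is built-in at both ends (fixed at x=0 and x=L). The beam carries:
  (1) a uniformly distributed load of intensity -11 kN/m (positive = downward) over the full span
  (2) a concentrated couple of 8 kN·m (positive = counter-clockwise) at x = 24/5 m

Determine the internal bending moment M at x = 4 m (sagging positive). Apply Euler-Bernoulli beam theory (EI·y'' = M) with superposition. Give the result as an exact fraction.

Load 1 — uniform load w=-11 kN/m over full span:
  M_1 = wLx/2 - wL²/12 - wx²/2 = (-11)·8·4/2 - (-11)·8²/12 - (-11)·4²/2 = -88/3 kN·m
Load 2 — applied couple M₀=8 kN·m at a=24/5 m (b=L-a=16/5):
  M_2 = R_Ax - M_A  [x≤a] with R_A=36/25, M_A=64/25 = (36/25)·4 - (64/25) = 16/5 kN·m
Superposition: M = Σ M_i = -392/15 kN·m ≈ -26.133333 kN·m

M(4) = -392/15 kN·m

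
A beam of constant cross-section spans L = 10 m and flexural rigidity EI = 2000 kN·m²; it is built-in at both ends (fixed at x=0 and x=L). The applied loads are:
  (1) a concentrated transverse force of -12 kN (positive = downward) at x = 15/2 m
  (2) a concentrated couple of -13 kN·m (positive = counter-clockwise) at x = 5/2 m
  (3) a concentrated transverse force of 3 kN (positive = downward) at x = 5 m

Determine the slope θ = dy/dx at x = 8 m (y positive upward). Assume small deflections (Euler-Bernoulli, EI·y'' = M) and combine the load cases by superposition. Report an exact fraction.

θ(8) = -19/10000 rad

Load 1 — point force P=-12 kN at a=15/2 m (b=L-a=5/2):
  θ_1 = Pa²(L-x)(2bL-(3b+a)(L-x))/(2L³EI)  [x>a] = (-12)·(15/2)²·(10-8)·(2·(5/2)·10-(3·(5/2)+(15/2))·(10-8))/(2·10³·2000) = -27/4000 rad
Load 2 — applied couple M₀=-13 kN·m at a=5/2 m (b=L-a=15/2):
  θ_2 = (R_Ax²/2 - M_Ax - M₀(x-a))/EI  [x>a] with R_A=-117/80, M_A=39/16 = ((-117/80)·8²/2 - (39/16)·8 - (-13)·(8-(5/2)))/2000 = 13/5000 rad
Load 3 — point force P=3 kN at a=5 m (b=L-a=5):
  θ_3 = Pa²(L-x)(2bL-(3b+a)(L-x))/(2L³EI)  [x>a] = 3·5²·(10-8)·(2·5·10-(3·5+5)·(10-8))/(2·10³·2000) = 9/4000 rad
Superposition: θ = Σ θ_i = -19/10000 rad ≈ -0.001900 rad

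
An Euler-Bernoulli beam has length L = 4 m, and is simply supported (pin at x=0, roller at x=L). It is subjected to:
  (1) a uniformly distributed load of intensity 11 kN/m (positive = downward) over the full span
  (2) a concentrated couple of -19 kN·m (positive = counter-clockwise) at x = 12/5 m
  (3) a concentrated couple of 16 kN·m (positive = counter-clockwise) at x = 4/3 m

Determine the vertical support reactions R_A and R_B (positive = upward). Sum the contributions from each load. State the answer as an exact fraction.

Load 1 — uniform load w=11 kN/m over full span:
  R_A = wL/2 = 11·4/2 = 22 kN
  R_B = wL/2 = 11·4/2 = 22 kN
Load 2 — applied couple M₀=-19 kN·m at a=12/5 m (b=L-a=8/5):
  R_A = M₀/L = (-19)/4 = -19/4 kN
  R_B = -M₀/L = -(-19)/4 = 19/4 kN
Load 3 — applied couple M₀=16 kN·m at a=4/3 m (b=L-a=8/3):
  R_A = M₀/L = 16/4 = 4 kN
  R_B = -M₀/L = -16/4 = -4 kN
Superposition: R_A = 85/4 kN, R_B = 91/4 kN

R_A = 85/4 kN, R_B = 91/4 kN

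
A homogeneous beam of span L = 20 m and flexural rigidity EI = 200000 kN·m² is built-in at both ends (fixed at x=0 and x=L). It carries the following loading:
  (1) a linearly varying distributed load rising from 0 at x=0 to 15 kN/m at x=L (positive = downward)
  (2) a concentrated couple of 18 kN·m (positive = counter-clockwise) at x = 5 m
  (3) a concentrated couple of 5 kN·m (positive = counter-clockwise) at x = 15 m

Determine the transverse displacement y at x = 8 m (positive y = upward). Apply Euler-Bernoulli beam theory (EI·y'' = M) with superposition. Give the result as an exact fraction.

Load 1 — triangular load w₀=15 kN/m (0→w₀ over full span):
  y_1 = -w₀x²(L-x)²(x+2L)/(120LEI) = -15·8²·(20-8)²·(8+2·20)/(120·20·200000) = -216/15625 m
Load 2 — applied couple M₀=18 kN·m at a=5 m (b=L-a=15):
  y_2 = (R_Ax³/6 - M_Ax²/2 - M₀(x-a)²/2)/EI  [x>a] with R_A=81/80, M_A=-27/8 = ((81/80)·8³/6 - (-27/8)·8²/2 - 18·(8-5)²/2)/200000 = 567/1000000 m
Load 3 — applied couple M₀=5 kN·m at a=15 m (b=L-a=5):
  y_3 = (R_Ax³/6 - M_Ax²/2)/EI  [x≤a] with R_A=9/32, M_A=25/16 = ((9/32)·8³/6 - (25/16)·8²/2)/200000 = -13/100000 m
Superposition: y = Σ y_i = -13387/1000000 m ≈ -0.013387 m

y(8) = -13387/1000000 m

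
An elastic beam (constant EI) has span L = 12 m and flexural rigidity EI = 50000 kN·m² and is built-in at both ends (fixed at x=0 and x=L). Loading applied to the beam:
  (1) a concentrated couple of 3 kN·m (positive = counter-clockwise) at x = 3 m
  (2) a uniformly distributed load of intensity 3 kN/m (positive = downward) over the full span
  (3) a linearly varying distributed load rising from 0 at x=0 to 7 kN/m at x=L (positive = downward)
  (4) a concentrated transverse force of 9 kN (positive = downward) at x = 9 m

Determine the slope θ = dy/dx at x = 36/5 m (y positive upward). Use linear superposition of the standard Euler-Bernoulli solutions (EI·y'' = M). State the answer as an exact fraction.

θ(36/5) = 48537/62500000 rad

Load 1 — applied couple M₀=3 kN·m at a=3 m (b=L-a=9):
  θ_1 = (R_Ax²/2 - M_Ax - M₀(x-a))/EI  [x>a] with R_A=9/32, M_A=-9/16 = ((9/32)·(36/5)²/2 - (-9/16)·(36/5) - 3·((36/5)-3))/50000 = -63/2500000 rad
Load 2 — uniform load w=3 kN/m over full span:
  θ_2 = -wx(L-x)(L-2x)/(12EI) = -3·(36/5)·(12-(36/5))·(12-2·(36/5))/(12·50000) = 162/390625 rad
Load 3 — triangular load w₀=7 kN/m (0→w₀ over full span):
  θ_3 = -w₀(2x(L-x)(L-2x)(x+2L)+x²(L-x)²)/(120LEI) = -7·(2·(36/5)·(12-(36/5))·(12-2·(36/5))·((36/5)+2·12)+(36/5)²·(12-(36/5))²)/(120·12·50000) = 756/1953125 rad
Load 4 — point force P=9 kN at a=9 m (b=L-a=3):
  θ_4 = -Pb²x(2aL-(3a+b)x)/(2L³EI)  [x≤a] = -9·3²·(36/5)·(2·9·12-(3·9+3)·(36/5))/(2·12³·50000) = 0 rad
Superposition: θ = Σ θ_i = 48537/62500000 rad ≈ 0.000777 rad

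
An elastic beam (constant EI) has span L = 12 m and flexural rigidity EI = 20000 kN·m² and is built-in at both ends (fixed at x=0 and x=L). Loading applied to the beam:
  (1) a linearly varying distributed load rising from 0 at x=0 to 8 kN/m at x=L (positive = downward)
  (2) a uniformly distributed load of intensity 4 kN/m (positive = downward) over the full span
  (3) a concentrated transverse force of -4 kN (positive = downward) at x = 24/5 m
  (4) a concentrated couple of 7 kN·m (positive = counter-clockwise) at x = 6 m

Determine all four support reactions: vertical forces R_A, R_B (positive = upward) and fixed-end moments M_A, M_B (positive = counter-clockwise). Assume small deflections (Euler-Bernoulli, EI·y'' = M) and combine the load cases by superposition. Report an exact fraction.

Load 1 — triangular load w₀=8 kN/m (0→w₀ over full span):
  R_A = 3w₀L/20 = 3·8·12/20 = 72/5 kN
  M_A = w₀L²/30 = 8·12²/30 = 192/5 kN·m
  R_B = 7w₀L/20 = 7·8·12/20 = 168/5 kN
  M_B = -w₀L²/20 = -8·12²/20 = -288/5 kN·m
Load 2 — uniform load w=4 kN/m over full span:
  R_A = wL/2 = 4·12/2 = 24 kN
  M_A = wL²/12 = 4·12²/12 = 48 kN·m
  R_B = wL/2 = 4·12/2 = 24 kN
  M_B = -wL²/12 = -4·12²/12 = -48 kN·m
Load 3 — point force P=-4 kN at a=24/5 m (b=L-a=36/5):
  R_A = Pb²(3a+b)/L³ = (-4)·(36/5)²·(3·(24/5)+(36/5))/12³ = -324/125 kN
  M_A = Pab²/L² = (-4)·(24/5)·(36/5)²/12² = -864/125 kN·m
  R_B = Pa²(a+3b)/L³ = (-4)·(24/5)²·((24/5)+3·(36/5))/12³ = -176/125 kN
  M_B = -Pa²b/L² = -(-4)·(24/5)²·(36/5)/12² = 576/125 kN·m
Load 4 — applied couple M₀=7 kN·m at a=6 m (b=L-a=6):
  R_A = 6M₀ab/L³ = 6·7·6·6/12³ = 7/8 kN
  M_A = M₀b(2a-b)/L² = 7·6·(2·6-6)/12² = 7/4 kN·m
  R_B = -6M₀ab/L³ = -6·7·6·6/12³ = -7/8 kN
  M_B = M₀a(2b-a)/L² = 7·6·(2·6-6)/12² = 7/4 kN·m
Superposition: R_A = 36683/1000 kN, M_A = 40619/500 kN·m, R_B = 55317/1000 kN, M_B = -49621/500 kN·m

R_A = 36683/1000 kN, M_A = 40619/500 kN·m, R_B = 55317/1000 kN, M_B = -49621/500 kN·m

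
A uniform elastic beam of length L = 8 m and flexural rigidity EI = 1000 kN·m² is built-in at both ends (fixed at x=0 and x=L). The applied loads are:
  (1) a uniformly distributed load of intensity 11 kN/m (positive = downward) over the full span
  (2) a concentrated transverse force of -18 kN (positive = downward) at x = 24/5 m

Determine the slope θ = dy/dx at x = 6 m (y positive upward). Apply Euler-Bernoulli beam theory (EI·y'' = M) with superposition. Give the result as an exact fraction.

Load 1 — uniform load w=11 kN/m over full span:
  θ_1 = -wx(L-x)(L-2x)/(12EI) = -11·6·(8-6)·(8-2·6)/(12·1000) = 11/250 rad
Load 2 — point force P=-18 kN at a=24/5 m (b=L-a=16/5):
  θ_2 = Pa²(L-x)(2bL-(3b+a)(L-x))/(2L³EI)  [x>a] = (-18)·(24/5)²·(8-6)·(2·(16/5)·8-(3·(16/5)+(24/5))·(8-6))/(2·8³·1000) = -567/31250 rad
Superposition: θ = Σ θ_i = 404/15625 rad ≈ 0.025856 rad

θ(6) = 404/15625 rad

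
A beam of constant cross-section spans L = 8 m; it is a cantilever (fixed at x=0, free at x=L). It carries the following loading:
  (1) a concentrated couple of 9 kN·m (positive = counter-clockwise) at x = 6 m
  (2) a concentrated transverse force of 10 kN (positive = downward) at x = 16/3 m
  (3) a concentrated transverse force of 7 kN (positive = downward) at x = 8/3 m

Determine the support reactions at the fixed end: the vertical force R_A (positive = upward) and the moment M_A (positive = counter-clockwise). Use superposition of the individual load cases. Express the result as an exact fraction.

R_A = 17 kN, M_A = 63 kN·m

Load 1 — applied couple M₀=9 kN·m at a=6 m (b=L-a=2):
  R_A = 0 kN
  M_A = -M₀ = -9 kN·m
Load 2 — point force P=10 kN at a=16/3 m (b=L-a=8/3):
  R_A = P = 10 kN
  M_A = Pa = 10·(16/3) = 160/3 kN·m
Load 3 — point force P=7 kN at a=8/3 m (b=L-a=16/3):
  R_A = P = 7 kN
  M_A = Pa = 7·(8/3) = 56/3 kN·m
Superposition: R_A = 17 kN, M_A = 63 kN·m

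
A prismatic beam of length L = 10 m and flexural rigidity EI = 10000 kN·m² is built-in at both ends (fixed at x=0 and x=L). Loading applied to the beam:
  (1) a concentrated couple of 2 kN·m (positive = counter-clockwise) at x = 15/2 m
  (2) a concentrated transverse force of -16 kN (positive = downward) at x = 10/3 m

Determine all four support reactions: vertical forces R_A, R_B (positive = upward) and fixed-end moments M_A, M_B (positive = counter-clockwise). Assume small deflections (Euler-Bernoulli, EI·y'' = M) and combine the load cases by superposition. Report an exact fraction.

R_A = -12557/1080 kN, M_A = -4985/216 kN·m, R_B = -4723/1080 kN, M_B = 2479/216 kN·m

Load 1 — applied couple M₀=2 kN·m at a=15/2 m (b=L-a=5/2):
  R_A = 6M₀ab/L³ = 6·2·(15/2)·(5/2)/10³ = 9/40 kN
  M_A = M₀b(2a-b)/L² = 2·(5/2)·(2·(15/2)-(5/2))/10² = 5/8 kN·m
  R_B = -6M₀ab/L³ = -6·2·(15/2)·(5/2)/10³ = -9/40 kN
  M_B = M₀a(2b-a)/L² = 2·(15/2)·(2·(5/2)-(15/2))/10² = -3/8 kN·m
Load 2 — point force P=-16 kN at a=10/3 m (b=L-a=20/3):
  R_A = Pb²(3a+b)/L³ = (-16)·(20/3)²·(3·(10/3)+(20/3))/10³ = -320/27 kN
  M_A = Pab²/L² = (-16)·(10/3)·(20/3)²/10² = -640/27 kN·m
  R_B = Pa²(a+3b)/L³ = (-16)·(10/3)²·((10/3)+3·(20/3))/10³ = -112/27 kN
  M_B = -Pa²b/L² = -(-16)·(10/3)²·(20/3)/10² = 320/27 kN·m
Superposition: R_A = -12557/1080 kN, M_A = -4985/216 kN·m, R_B = -4723/1080 kN, M_B = 2479/216 kN·m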